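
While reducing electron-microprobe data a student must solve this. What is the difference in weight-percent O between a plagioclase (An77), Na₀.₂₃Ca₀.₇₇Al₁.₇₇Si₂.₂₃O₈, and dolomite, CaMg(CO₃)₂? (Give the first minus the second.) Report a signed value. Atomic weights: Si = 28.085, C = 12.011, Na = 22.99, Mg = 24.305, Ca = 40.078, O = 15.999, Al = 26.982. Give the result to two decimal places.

-5.44 percentage points

First mineral: 127.992 g O in 274.527 g formula = 46.62 wt% O.
Second mineral: 95.994 g O in 184.399 g formula = 52.06 wt% O.
46.62% − 52.06% gives a difference of -5.44 percentage points.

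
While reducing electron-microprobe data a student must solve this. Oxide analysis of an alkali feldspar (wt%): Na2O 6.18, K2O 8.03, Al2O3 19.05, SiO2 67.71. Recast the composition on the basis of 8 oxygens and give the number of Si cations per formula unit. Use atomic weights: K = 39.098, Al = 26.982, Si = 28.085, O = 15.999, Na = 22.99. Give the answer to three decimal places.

Na2O (M=61.979): mol = 0.09971; Na = 0.19942, O = 0.09971.
K2O (M=94.195): mol = 0.08525; K = 0.17050, O = 0.08525.
Al2O3 (M=101.961): mol = 0.18684; Al = 0.37368, O = 0.56052.
SiO2 (M=60.083): mol = 1.12694; Si = 1.12694, O = 2.25388.
ΣO = 2.99936; factor = 8/ΣO = 2.66724.
Si apfu = 1.12694 × 2.66724 = 3.006.

3.006 Si apfu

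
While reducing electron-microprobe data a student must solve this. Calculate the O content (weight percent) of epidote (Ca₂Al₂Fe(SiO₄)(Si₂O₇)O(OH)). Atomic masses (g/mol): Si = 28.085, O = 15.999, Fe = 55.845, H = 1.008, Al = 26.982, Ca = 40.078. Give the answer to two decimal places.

M(Ca₂Al₂Fe(SiO₄)(Si₂O₇)O(OH)) = 483.215 g/mol.
O contributes 13 × 15.999 = 207.987 g per mole.
207.987/483.215 = 0.4304 → 43.04%.

43.04 weight percent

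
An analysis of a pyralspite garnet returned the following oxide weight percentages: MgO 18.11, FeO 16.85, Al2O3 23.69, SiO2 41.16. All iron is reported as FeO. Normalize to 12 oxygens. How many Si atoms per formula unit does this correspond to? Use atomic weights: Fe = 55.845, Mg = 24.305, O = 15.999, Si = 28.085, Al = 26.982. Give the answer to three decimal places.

2.988 Si apfu

MgO: 18.11/40.304 = 0.44934 mol → 0.44934 mol Mg, 0.44934 mol O.
FeO: 16.85/71.844 = 0.23454 mol → 0.23454 mol Fe, 0.23454 mol O.
Al2O3: 23.69/101.961 = 0.23234 mol → 0.46468 mol Al, 0.69702 mol O.
SiO2: 41.16/60.083 = 0.68505 mol → 0.68505 mol Si, 1.37010 mol O.
Total oxygen = 2.75100 mol. Normalization factor = 12/2.75100 = 4.36205.
Si per 12 O = 0.68505 × 4.36205 = 2.988.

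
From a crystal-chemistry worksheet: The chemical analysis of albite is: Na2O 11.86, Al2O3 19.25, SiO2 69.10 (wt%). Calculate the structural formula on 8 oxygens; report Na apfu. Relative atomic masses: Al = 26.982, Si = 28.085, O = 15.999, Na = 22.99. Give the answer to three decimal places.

11.86 wt% Na2O ÷ 61.979 g/mol = 0.19136 mol, giving 0.38272 Na and 0.19136 O.
19.25 wt% Al2O3 ÷ 101.961 g/mol = 0.18880 mol, giving 0.37760 Al and 0.56640 O.
69.10 wt% SiO2 ÷ 60.083 g/mol = 1.15008 mol, giving 1.15008 Si and 2.30016 O.
Oxygen sums to 3.05792; scaling by 8/3.05792 = 2.61616 puts the formula on 8 O.
Na: 0.38272 × 2.61616 = 1.001 atoms per formula unit.

1.001 Na apfu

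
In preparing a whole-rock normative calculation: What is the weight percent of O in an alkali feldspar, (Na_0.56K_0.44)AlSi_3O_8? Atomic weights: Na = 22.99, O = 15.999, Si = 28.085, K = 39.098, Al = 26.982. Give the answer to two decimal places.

M((Na_0.56K_0.44)AlSi_3O_8) = 269.307 g/mol.
O contributes 8 × 15.999 = 127.992 g per mole.
127.992/269.307 = 0.4753 → 47.53%.

47.53 wt%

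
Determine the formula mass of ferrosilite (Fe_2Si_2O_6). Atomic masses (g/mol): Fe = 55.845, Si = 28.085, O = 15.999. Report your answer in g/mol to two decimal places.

Fe: 2 × 55.845 = 111.6900
Si: 2 × 28.085 = 56.1700
O: 6 × 15.999 = 95.9940
Summing the contributions gives the formula mass.

263.85 g/mol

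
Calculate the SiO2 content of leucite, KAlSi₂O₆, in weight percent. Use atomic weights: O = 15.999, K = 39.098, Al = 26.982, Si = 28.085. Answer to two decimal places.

55.06 wt%

M(KAlSi₂O₆) = 218.244 g/mol; M(SiO2) = 60.083 g/mol.
Moles SiO2 per formula unit = 2 Si ÷ 1 = 2.0000.
SiO2 fraction = (2.0000 × 60.083) / 218.244 = 120.166/218.244 = 0.5506.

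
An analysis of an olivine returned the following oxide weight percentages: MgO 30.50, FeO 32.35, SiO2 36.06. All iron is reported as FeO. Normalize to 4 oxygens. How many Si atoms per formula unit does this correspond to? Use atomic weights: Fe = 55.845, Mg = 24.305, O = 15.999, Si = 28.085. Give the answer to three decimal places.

MgO: 30.50/40.304 = 0.75675 mol → 0.75675 mol Mg, 0.75675 mol O.
FeO: 32.35/71.844 = 0.45028 mol → 0.45028 mol Fe, 0.45028 mol O.
SiO2: 36.06/60.083 = 0.60017 mol → 0.60017 mol Si, 1.20034 mol O.
Total oxygen = 2.40737 mol. Normalization factor = 4/2.40737 = 1.66156.
Si per 4 O = 0.60017 × 1.66156 = 0.997.

0.997 Si apfu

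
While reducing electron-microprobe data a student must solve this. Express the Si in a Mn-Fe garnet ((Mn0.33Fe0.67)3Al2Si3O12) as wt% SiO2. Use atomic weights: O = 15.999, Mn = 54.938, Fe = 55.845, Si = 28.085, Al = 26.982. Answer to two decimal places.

36.28 wt%

M((Mn0.33Fe0.67)3Al2Si3O12) = 496.844 g/mol; M(SiO2) = 60.083 g/mol.
Moles SiO2 per formula unit = 3 Si ÷ 1 = 3.0000.
SiO2 fraction = (3.0000 × 60.083) / 496.844 = 180.249/496.844 = 0.3628.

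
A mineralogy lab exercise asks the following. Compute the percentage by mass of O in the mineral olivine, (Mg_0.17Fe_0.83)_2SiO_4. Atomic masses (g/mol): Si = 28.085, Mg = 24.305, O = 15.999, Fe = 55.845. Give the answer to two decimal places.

33.15 mass %

Formula mass = 0.34*24.305 + 1.66*55.845 + 1*28.085 + 4*15.999 = 193.047 g/mol, of which 63.996 g is O.
So O makes up 63.996/193.047 = 0.3315 of the mass, i.e. 33.15%.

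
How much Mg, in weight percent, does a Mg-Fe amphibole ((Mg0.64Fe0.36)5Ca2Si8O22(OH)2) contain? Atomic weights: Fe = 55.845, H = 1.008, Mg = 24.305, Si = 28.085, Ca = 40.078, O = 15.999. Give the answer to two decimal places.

Formula mass = 3.20*24.305 + 1.80*55.845 + 2*40.078 + 8*28.085 + 24*15.999 + 2*1.008 = 869.125 g/mol, of which 77.776 g is Mg.
So Mg makes up 77.776/869.125 = 0.0895 of the mass, i.e. 8.95%.

8.95 weight percent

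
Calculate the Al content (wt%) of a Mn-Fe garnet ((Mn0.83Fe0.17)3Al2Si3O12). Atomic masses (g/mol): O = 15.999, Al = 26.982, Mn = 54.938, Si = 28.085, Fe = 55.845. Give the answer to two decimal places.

M((Mn0.83Fe0.17)3Al2Si3O12) = 495.484 g/mol.
Al contributes 2 × 26.982 = 53.964 g per mole.
53.964/495.484 = 0.1089 → 10.89%.

10.89 wt%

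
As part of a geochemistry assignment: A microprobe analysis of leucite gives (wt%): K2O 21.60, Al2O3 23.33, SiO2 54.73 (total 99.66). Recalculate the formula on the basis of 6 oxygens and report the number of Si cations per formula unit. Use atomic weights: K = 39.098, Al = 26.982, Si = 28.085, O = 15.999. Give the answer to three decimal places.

21.60 wt% K2O ÷ 94.195 g/mol = 0.22931 mol, giving 0.45862 K and 0.22931 O.
23.33 wt% Al2O3 ÷ 101.961 g/mol = 0.22881 mol, giving 0.45762 Al and 0.68643 O.
54.73 wt% SiO2 ÷ 60.083 g/mol = 0.91091 mol, giving 0.91091 Si and 1.82182 O.
Oxygen sums to 2.73756; scaling by 6/2.73756 = 2.19173 puts the formula on 6 O.
Si: 0.91091 × 2.19173 = 1.996 atoms per formula unit.

1.996 Si apfu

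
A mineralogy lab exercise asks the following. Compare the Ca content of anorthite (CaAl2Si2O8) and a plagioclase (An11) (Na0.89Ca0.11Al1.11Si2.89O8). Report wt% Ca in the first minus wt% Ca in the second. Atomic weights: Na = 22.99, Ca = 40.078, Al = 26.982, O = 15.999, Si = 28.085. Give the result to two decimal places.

12.74 percentage points

First mineral: 40.078 g Ca in 278.204 g formula = 14.41 wt% Ca.
Second mineral: 4.409 g Ca in 263.977 g formula = 1.67 wt% Ca.
14.41% − 1.67% gives a difference of 12.74 percentage points.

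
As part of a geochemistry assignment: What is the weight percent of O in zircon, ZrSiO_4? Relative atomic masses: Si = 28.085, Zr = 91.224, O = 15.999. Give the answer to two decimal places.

M(ZrSiO_4) = 183.305 g/mol.
O contributes 4 × 15.999 = 63.996 g per mole.
63.996/183.305 = 0.3491 → 34.91%.

34.91 weight percent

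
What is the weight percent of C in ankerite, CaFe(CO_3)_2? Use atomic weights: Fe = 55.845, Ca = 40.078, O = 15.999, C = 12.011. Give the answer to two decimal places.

11.12 mass %

M(CaFe(CO_3)_2) = 215.939 g/mol.
C contributes 2 × 12.011 = 24.022 g per mole.
24.022/215.939 = 0.1112 → 11.12%.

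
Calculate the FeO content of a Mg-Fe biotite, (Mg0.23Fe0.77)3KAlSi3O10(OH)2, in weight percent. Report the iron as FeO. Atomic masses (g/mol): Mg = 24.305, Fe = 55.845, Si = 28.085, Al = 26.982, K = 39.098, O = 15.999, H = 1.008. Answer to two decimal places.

33.86 wt%

Molar mass of (Mg0.23Fe0.77)3KAlSi3O10(OH)2 = 0.69×24.305 + 2.31×55.845 + 1×39.098 + 1×26.982 + 3×28.085 + 12×15.999 + 2×1.008 = 490.111 g/mol.
Each formula unit contains 2.31 Fe, equivalent to 2.31/1 = 2.3100 mol FeO.
M(FeO) = 1×55.845 + 1×15.999 = 71.844 g/mol.
Mass of FeO per formula unit = 2.3100 × 71.844 = 165.960 g.
FeO wt% = 165.960 / 490.111 × 100 = 33.86%.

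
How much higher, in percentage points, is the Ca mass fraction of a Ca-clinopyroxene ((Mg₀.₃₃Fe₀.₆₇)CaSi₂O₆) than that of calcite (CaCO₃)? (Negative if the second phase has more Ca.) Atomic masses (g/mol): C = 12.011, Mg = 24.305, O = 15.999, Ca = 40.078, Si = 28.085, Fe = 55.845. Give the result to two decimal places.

Ca in (Mg₀.₃₃Fe₀.₆₇)CaSi₂O₆: molar mass 237.679 g/mol; 1×40.078 = 40.078 g → 16.86 wt%.
Ca in CaCO₃: molar mass 100.086 g/mol; 1×40.078 = 40.078 g → 40.04 wt%.
Difference = 16.86 − 40.04 = -23.18 percentage points.

-23.18 percentage points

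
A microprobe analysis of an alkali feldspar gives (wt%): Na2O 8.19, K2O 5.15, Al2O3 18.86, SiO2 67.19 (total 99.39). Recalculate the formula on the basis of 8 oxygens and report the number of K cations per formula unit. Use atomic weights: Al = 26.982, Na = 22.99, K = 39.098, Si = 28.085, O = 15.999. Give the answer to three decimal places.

8.19 wt% Na2O ÷ 61.979 g/mol = 0.13214 mol, giving 0.26428 Na and 0.13214 O.
5.15 wt% K2O ÷ 94.195 g/mol = 0.05467 mol, giving 0.10934 K and 0.05467 O.
18.86 wt% Al2O3 ÷ 101.961 g/mol = 0.18497 mol, giving 0.36994 Al and 0.55491 O.
67.19 wt% SiO2 ÷ 60.083 g/mol = 1.11829 mol, giving 1.11829 Si and 2.23658 O.
Oxygen sums to 2.97830; scaling by 8/2.97830 = 2.68610 puts the formula on 8 O.
K: 0.10934 × 2.68610 = 0.294 atoms per formula unit.

0.294 K apfu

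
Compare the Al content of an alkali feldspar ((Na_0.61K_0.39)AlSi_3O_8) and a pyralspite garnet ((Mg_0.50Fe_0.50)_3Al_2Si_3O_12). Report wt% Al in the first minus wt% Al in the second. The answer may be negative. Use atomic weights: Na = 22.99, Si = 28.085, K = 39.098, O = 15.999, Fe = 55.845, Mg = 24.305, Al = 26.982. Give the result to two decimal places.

M((Na_0.61K_0.39)AlSi_3O_8) = 268.501 g/mol, so wt% Al = 26.982/268.501 × 100 = 10.05%.
M((Mg_0.50Fe_0.50)_3Al_2Si_3O_12) = 450.432 g/mol, so wt% Al = 53.964/450.432 × 100 = 11.98%.
10.05 − 11.98 = -1.93 pp.

-1.93 percentage points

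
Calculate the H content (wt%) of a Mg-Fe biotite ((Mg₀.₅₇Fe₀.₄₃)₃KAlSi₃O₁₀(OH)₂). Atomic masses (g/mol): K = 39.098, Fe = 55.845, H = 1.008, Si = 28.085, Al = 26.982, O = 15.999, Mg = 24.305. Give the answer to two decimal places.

Molar mass of (Mg₀.₅₇Fe₀.₄₃)₃KAlSi₃O₁₀(OH)₂: 1.71×24.305 + 1.29×55.845 + 1×39.098 + 1×26.982 + 3×28.085 + 12×15.999 + 2×1.008 = 457.941 g/mol.
Mass of H per formula unit: 2 × 1.008 = 2.016 g.
Weight fraction H = 2.016 / 457.941 = 0.0044.

0.44 wt%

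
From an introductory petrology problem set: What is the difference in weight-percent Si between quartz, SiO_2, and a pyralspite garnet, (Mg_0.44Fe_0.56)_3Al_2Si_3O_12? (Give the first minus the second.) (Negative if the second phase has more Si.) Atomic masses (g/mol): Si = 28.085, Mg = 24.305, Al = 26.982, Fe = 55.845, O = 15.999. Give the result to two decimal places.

28.27 percentage points

M(SiO_2) = 60.083 g/mol, so wt% Si = 28.085/60.083 × 100 = 46.74%.
M((Mg_0.44Fe_0.56)_3Al_2Si_3O_12) = 456.109 g/mol, so wt% Si = 84.255/456.109 × 100 = 18.47%.
46.74 − 18.47 = 28.27 pp.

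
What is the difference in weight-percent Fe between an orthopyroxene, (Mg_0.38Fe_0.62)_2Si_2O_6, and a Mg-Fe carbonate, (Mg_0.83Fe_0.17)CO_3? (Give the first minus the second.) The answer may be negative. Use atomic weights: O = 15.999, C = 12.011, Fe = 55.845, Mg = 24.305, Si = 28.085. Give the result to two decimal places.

M((Mg_0.38Fe_0.62)_2Si_2O_6) = 239.884 g/mol, so wt% Fe = 69.248/239.884 × 100 = 28.87%.
M((Mg_0.83Fe_0.17)CO_3) = 89.675 g/mol, so wt% Fe = 9.494/89.675 × 100 = 10.59%.
28.87 − 10.59 = 18.28 pp.

18.28 percentage points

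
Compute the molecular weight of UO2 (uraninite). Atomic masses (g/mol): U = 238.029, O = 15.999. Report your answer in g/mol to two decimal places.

270.03 g/mol

The formula mass is the sum 1×238.029 + 2×15.999.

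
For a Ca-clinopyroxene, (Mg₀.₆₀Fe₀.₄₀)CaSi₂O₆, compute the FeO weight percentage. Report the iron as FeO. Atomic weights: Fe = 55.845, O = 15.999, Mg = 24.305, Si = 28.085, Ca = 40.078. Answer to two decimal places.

Formula mass = 229.163 g/mol.
0.40 Fe → 0.4000 mol FeO per formula unit; M(FeO) = 71.844, so FeO mass = 28.738 g.
28.738/229.163 × 100 = 12.54 wt%.

12.54 wt%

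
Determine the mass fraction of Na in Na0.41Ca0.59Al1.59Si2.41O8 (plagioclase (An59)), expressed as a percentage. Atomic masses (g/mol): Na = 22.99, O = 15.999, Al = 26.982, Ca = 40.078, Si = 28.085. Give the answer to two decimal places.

M(Na0.41Ca0.59Al1.59Si2.41O8) = 271.650 g/mol.
Na contributes 0.41 × 22.99 = 9.426 g per mole.
9.426/271.650 = 0.0347 → 3.47%.

3.47 wt%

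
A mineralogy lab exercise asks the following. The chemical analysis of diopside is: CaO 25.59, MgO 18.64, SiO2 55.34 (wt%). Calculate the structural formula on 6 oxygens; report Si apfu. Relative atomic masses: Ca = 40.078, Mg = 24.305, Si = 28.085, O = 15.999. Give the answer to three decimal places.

2.002 Si apfu

CaO (M=56.077): mol = 0.45634; Ca = 0.45634, O = 0.45634.
MgO (M=40.304): mol = 0.46249; Mg = 0.46249, O = 0.46249.
SiO2 (M=60.083): mol = 0.92106; Si = 0.92106, O = 1.84212.
ΣO = 2.76095; factor = 6/ΣO = 2.17317.
Si apfu = 0.92106 × 2.17317 = 2.002.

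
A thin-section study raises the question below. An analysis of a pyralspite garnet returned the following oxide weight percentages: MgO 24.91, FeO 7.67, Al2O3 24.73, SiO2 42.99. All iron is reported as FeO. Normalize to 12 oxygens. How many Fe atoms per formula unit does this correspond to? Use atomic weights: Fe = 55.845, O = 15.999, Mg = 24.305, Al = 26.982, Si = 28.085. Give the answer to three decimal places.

0.444 Fe apfu

MgO (M=40.304): mol = 0.61805; Mg = 0.61805, O = 0.61805.
FeO (M=71.844): mol = 0.10676; Fe = 0.10676, O = 0.10676.
Al2O3 (M=101.961): mol = 0.24254; Al = 0.48508, O = 0.72762.
SiO2 (M=60.083): mol = 0.71551; Si = 0.71551, O = 1.43102.
ΣO = 2.88345; factor = 12/ΣO = 4.16168.
Fe apfu = 0.10676 × 4.16168 = 0.444.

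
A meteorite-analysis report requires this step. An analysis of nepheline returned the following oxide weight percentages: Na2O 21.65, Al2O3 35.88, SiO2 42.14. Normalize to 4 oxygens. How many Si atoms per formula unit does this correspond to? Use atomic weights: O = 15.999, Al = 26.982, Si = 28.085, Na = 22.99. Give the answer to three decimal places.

Na2O (M=61.979): mol = 0.34931; Na = 0.69862, O = 0.34931.
Al2O3 (M=101.961): mol = 0.35190; Al = 0.70380, O = 1.05570.
SiO2 (M=60.083): mol = 0.70136; Si = 0.70136, O = 1.40272.
ΣO = 2.80773; factor = 4/ΣO = 1.42464.
Si apfu = 0.70136 × 1.42464 = 0.999.

0.999 Si apfu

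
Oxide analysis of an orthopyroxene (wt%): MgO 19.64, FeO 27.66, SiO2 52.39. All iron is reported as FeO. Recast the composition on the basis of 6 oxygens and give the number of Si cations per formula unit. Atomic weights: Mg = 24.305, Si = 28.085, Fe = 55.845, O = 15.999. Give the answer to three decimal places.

MgO (M=40.304): mol = 0.48730; Mg = 0.48730, O = 0.48730.
FeO (M=71.844): mol = 0.38500; Fe = 0.38500, O = 0.38500.
SiO2 (M=60.083): mol = 0.87196; Si = 0.87196, O = 1.74392.
ΣO = 2.61622; factor = 6/ΣO = 2.29339.
Si apfu = 0.87196 × 2.29339 = 2.000.

2.000 Si apfu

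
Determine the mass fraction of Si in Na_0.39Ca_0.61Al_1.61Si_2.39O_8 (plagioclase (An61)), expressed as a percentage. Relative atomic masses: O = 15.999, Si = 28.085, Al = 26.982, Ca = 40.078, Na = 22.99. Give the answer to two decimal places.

24.68 mass %

Formula mass = 0.39*22.99 + 0.61*40.078 + 1.61*26.982 + 2.39*28.085 + 8*15.999 = 271.970 g/mol, of which 67.123 g is Si.
So Si makes up 67.123/271.970 = 0.2468 of the mass, i.e. 24.68%.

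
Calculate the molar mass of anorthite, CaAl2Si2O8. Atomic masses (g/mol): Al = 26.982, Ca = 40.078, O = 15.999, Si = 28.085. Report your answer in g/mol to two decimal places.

278.20 g/mol

M = 1(40.078) + 2(26.982) + 2(28.085) + 8(15.999)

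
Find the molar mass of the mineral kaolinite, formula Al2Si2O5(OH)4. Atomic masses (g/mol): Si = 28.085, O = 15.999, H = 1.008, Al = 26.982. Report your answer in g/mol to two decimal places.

M = 2×26.982 + 2×28.085 + 9×15.999 + 4×1.008

258.16 g/mol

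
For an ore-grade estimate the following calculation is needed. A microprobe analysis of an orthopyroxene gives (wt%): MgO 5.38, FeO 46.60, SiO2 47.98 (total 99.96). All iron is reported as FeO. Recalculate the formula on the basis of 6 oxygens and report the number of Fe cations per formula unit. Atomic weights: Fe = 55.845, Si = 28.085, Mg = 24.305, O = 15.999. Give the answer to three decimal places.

MgO: 5.38/40.304 = 0.13349 mol → 0.13349 mol Mg, 0.13349 mol O.
FeO: 46.60/71.844 = 0.64863 mol → 0.64863 mol Fe, 0.64863 mol O.
SiO2: 47.98/60.083 = 0.79856 mol → 0.79856 mol Si, 1.59712 mol O.
Total oxygen = 2.37924 mol. Normalization factor = 6/2.37924 = 2.52181.
Fe per 6 O = 0.64863 × 2.52181 = 1.636.

1.636 Fe apfu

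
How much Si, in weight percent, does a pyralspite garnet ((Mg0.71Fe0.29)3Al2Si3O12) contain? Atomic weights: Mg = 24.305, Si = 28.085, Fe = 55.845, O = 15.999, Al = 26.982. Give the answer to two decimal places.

Molar mass of (Mg0.71Fe0.29)3Al2Si3O12: 2.13*24.305 + 0.87*55.845 + 2*26.982 + 3*28.085 + 12*15.999 = 430.562 g/mol.
Mass of Si per formula unit: 3 × 28.085 = 84.255 g.
Weight fraction Si = 84.255 / 430.562 = 0.1957.

19.57 weight percent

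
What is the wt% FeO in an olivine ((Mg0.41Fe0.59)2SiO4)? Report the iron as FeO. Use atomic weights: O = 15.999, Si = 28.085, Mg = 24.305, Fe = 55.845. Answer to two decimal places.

47.65 wt%

Molar mass of (Mg0.41Fe0.59)2SiO4 = 0.82*24.305 + 1.18*55.845 + 1*28.085 + 4*15.999 = 177.908 g/mol.
Each formula unit contains 1.18 Fe, equivalent to 1.18/1 = 1.1800 mol FeO.
M(FeO) = 1×55.845 + 1×15.999 = 71.844 g/mol.
Mass of FeO per formula unit = 1.1800 × 71.844 = 84.776 g.
FeO wt% = 84.776 / 177.908 × 100 = 47.65%.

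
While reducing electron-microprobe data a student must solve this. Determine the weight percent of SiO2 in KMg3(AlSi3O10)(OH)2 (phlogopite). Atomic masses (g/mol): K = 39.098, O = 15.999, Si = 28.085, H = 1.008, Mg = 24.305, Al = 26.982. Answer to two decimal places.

43.20 wt%

M(KMg3(AlSi3O10)(OH)2) = 417.254 g/mol; M(SiO2) = 60.083 g/mol.
Moles SiO2 per formula unit = 3 Si ÷ 1 = 3.0000.
SiO2 fraction = (3.0000 × 60.083) / 417.254 = 180.249/417.254 = 0.4320.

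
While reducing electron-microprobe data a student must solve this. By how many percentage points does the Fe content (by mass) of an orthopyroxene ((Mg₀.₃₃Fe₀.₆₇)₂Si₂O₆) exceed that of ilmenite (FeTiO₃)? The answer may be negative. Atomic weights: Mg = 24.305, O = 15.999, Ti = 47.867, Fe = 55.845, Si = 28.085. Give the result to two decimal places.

-6.02 percentage points

First mineral: 74.832 g Fe in 243.038 g formula = 30.79 wt% Fe.
Second mineral: 55.845 g Fe in 151.709 g formula = 36.81 wt% Fe.
30.79% − 36.81% gives a difference of -6.02 percentage points.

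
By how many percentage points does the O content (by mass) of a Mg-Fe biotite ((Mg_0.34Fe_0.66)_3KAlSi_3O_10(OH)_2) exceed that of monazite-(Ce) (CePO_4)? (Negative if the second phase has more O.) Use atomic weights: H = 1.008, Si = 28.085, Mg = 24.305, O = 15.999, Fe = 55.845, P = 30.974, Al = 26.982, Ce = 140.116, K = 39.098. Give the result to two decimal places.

12.80 percentage points

O in (Mg_0.34Fe_0.66)_3KAlSi_3O_10(OH)_2: molar mass 479.703 g/mol; 12×15.999 = 191.988 g → 40.02 wt%.
O in CePO_4: molar mass 235.086 g/mol; 4×15.999 = 63.996 g → 27.22 wt%.
Difference = 40.02 − 27.22 = 12.80 percentage points.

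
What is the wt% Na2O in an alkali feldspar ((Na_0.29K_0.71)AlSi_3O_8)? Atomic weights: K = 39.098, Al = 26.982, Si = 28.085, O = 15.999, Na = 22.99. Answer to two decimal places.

Formula mass = 273.656 g/mol.
0.29 Na → 0.1450 mol Na2O per formula unit; M(Na2O) = 61.979, so Na2O mass = 8.987 g.
8.987/273.656 × 100 = 3.28 wt%.

3.28 wt%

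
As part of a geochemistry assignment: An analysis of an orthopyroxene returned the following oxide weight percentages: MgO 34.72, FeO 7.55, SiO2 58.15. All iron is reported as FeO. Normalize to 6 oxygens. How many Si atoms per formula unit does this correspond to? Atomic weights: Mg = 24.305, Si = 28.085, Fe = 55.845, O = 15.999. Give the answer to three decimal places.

MgO (M=40.304): mol = 0.86145; Mg = 0.86145, O = 0.86145.
FeO (M=71.844): mol = 0.10509; Fe = 0.10509, O = 0.10509.
SiO2 (M=60.083): mol = 0.96783; Si = 0.96783, O = 1.93566.
ΣO = 2.90220; factor = 6/ΣO = 2.06740.
Si apfu = 0.96783 × 2.06740 = 2.001.

2.001 Si apfu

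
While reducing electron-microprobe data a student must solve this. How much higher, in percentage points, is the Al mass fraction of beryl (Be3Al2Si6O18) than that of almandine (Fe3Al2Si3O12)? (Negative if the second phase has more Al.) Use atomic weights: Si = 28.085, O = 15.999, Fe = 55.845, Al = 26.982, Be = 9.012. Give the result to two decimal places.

Al in Be3Al2Si6O18: molar mass 537.492 g/mol; 2×26.982 = 53.964 g → 10.04 wt%.
Al in Fe3Al2Si3O12: molar mass 497.742 g/mol; 2×26.982 = 53.964 g → 10.84 wt%.
Difference = 10.04 − 10.84 = -0.80 percentage points.

-0.80 percentage points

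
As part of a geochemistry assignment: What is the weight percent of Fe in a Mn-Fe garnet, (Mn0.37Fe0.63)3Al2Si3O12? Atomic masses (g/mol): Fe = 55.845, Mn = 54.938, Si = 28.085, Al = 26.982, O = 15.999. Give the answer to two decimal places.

M((Mn0.37Fe0.63)3Al2Si3O12) = 496.735 g/mol.
Fe contributes 1.89 × 55.845 = 105.547 g per mole.
105.547/496.735 = 0.2125 → 21.25%.

21.25 wt%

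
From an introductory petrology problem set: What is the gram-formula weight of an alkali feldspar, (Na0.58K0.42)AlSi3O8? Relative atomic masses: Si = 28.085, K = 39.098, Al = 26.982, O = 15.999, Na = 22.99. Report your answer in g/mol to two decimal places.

The formula mass is the sum 0.58*22.99 + 0.42*39.098 + 1*26.982 + 3*28.085 + 8*15.999.

268.98 g/mol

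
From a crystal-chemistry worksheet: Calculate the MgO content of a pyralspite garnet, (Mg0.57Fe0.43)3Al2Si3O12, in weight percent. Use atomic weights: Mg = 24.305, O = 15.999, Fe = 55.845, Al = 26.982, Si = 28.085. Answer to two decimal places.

M((Mg0.57Fe0.43)3Al2Si3O12) = 443.809 g/mol; M(MgO) = 40.304 g/mol.
Moles MgO per formula unit = 1.71 Mg ÷ 1 = 1.7100.
MgO fraction = (1.7100 × 40.304) / 443.809 = 68.920/443.809 = 0.1553.

15.53 wt%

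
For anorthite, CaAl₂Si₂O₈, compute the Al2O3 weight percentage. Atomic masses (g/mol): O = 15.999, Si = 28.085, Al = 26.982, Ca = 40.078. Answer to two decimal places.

36.65 wt%

M(CaAl₂Si₂O₈) = 278.204 g/mol; M(Al2O3) = 101.961 g/mol.
Moles Al2O3 per formula unit = 2 Al ÷ 2 = 1.0000.
Al2O3 fraction = (1.0000 × 101.961) / 278.204 = 101.961/278.204 = 0.3665.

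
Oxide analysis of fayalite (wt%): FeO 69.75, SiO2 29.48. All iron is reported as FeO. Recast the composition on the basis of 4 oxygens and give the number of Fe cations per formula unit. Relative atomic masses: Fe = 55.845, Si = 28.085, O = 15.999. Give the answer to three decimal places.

1.989 Fe apfu

FeO: 69.75/71.844 = 0.97085 mol → 0.97085 mol Fe, 0.97085 mol O.
SiO2: 29.48/60.083 = 0.49065 mol → 0.49065 mol Si, 0.98130 mol O.
Total oxygen = 1.95215 mol. Normalization factor = 4/1.95215 = 2.04902.
Fe per 4 O = 0.97085 × 2.04902 = 1.989.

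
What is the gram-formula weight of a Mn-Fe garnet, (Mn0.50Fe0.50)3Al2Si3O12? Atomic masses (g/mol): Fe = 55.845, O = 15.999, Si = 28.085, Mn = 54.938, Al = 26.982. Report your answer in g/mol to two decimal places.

M = 1.50·54.938 + 1.50·55.845 + 2·26.982 + 3·28.085 + 12·15.999

496.38 g/mol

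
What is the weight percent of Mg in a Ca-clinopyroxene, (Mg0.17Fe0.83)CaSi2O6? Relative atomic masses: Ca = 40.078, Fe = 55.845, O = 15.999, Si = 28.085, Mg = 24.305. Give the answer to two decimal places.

Molar mass of (Mg0.17Fe0.83)CaSi2O6: 0.17×24.305 + 0.83×55.845 + 1×40.078 + 2×28.085 + 6×15.999 = 242.725 g/mol.
Mass of Mg per formula unit: 0.17 × 24.305 = 4.132 g.
Weight fraction Mg = 4.132 / 242.725 = 0.0170.

1.70 wt%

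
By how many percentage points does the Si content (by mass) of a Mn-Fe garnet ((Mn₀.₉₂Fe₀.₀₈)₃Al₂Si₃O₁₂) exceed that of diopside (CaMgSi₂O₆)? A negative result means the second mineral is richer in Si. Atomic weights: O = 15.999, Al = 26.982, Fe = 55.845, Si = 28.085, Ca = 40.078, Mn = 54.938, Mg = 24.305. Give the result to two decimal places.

M((Mn₀.₉₂Fe₀.₀₈)₃Al₂Si₃O₁₂) = 495.239 g/mol, so wt% Si = 84.255/495.239 × 100 = 17.01%.
M(CaMgSi₂O₆) = 216.547 g/mol, so wt% Si = 56.170/216.547 × 100 = 25.94%.
17.01 − 25.94 = -8.93 pp.

-8.93 percentage points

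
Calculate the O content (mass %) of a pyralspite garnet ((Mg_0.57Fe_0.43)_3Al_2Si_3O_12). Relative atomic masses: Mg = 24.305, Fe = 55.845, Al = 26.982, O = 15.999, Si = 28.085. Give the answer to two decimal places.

M((Mg_0.57Fe_0.43)_3Al_2Si_3O_12) = 443.809 g/mol.
O contributes 12 × 15.999 = 191.988 g per mole.
191.988/443.809 = 0.4326 → 43.26%.

43.26 mass %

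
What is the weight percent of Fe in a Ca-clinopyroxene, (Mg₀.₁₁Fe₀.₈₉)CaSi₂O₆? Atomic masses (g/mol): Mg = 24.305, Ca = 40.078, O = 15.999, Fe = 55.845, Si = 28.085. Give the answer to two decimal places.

20.32 mass %

Molar mass of (Mg₀.₁₁Fe₀.₈₉)CaSi₂O₆: 0.11*24.305 + 0.89*55.845 + 1*40.078 + 2*28.085 + 6*15.999 = 244.618 g/mol.
Mass of Fe per formula unit: 0.89 × 55.845 = 49.702 g.
Weight fraction Fe = 49.702 / 244.618 = 0.2032.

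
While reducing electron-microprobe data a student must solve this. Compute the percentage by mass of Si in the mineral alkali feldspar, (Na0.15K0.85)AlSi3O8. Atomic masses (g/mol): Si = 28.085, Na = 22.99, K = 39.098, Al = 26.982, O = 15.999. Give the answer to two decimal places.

Formula mass = 0.15·22.99 + 0.85·39.098 + 1·26.982 + 3·28.085 + 8·15.999 = 275.911 g/mol, of which 84.255 g is Si.
So Si makes up 84.255/275.911 = 0.3054 of the mass, i.e. 30.54%.

30.54 weight percent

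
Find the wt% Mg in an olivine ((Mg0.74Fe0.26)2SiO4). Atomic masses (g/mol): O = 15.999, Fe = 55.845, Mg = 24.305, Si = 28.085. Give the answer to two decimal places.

22.90 wt%

Molar mass of (Mg0.74Fe0.26)2SiO4: 1.48·24.305 + 0.52·55.845 + 1·28.085 + 4·15.999 = 157.092 g/mol.
Mass of Mg per formula unit: 1.48 × 24.305 = 35.971 g.
Weight fraction Mg = 35.971 / 157.092 = 0.2290.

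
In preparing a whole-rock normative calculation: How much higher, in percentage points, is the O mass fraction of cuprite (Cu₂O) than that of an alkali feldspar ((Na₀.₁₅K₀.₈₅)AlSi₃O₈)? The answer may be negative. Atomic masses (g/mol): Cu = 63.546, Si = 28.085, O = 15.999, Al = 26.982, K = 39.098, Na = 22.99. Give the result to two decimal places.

-35.21 percentage points

M(Cu₂O) = 143.091 g/mol, so wt% O = 15.999/143.091 × 100 = 11.18%.
M((Na₀.₁₅K₀.₈₅)AlSi₃O₈) = 275.911 g/mol, so wt% O = 127.992/275.911 × 100 = 46.39%.
11.18 − 46.39 = -35.21 pp.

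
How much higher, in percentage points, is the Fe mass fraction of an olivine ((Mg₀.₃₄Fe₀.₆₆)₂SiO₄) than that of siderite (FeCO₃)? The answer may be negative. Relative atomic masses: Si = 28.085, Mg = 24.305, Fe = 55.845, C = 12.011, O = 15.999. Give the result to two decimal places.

Fe in (Mg₀.₃₄Fe₀.₆₆)₂SiO₄: molar mass 182.324 g/mol; 1.32×55.845 = 73.715 g → 40.43 wt%.
Fe in FeCO₃: molar mass 115.853 g/mol; 1×55.845 = 55.845 g → 48.20 wt%.
Difference = 40.43 − 48.20 = -7.77 percentage points.

-7.77 percentage points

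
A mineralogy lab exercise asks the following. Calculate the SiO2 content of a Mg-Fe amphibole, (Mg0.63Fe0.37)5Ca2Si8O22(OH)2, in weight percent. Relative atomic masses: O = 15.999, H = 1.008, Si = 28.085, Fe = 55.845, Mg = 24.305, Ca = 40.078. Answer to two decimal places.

Formula mass = 870.702 g/mol.
8 Si → 8.0000 mol SiO2 per formula unit; M(SiO2) = 60.083, so SiO2 mass = 480.664 g.
480.664/870.702 × 100 = 55.20 wt%.

55.20 wt%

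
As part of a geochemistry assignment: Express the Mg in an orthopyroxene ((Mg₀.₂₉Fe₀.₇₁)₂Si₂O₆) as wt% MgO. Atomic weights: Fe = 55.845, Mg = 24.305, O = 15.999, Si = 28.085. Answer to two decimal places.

M((Mg₀.₂₉Fe₀.₇₁)₂Si₂O₆) = 245.561 g/mol; M(MgO) = 40.304 g/mol.
Moles MgO per formula unit = 0.58 Mg ÷ 1 = 0.5800.
MgO fraction = (0.5800 × 40.304) / 245.561 = 23.376/245.561 = 0.0952.

9.52 wt%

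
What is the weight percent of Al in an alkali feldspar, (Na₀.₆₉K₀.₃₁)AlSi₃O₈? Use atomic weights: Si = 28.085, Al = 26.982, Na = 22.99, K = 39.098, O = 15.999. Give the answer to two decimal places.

Formula mass = 0.69*22.99 + 0.31*39.098 + 1*26.982 + 3*28.085 + 8*15.999 = 267.212 g/mol, of which 26.982 g is Al.
So Al makes up 26.982/267.212 = 0.1010 of the mass, i.e. 10.10%.

10.10 weight percent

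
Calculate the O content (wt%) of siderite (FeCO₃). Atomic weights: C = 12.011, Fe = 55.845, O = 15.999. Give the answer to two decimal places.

Formula mass = 1×55.845 + 1×12.011 + 3×15.999 = 115.853 g/mol, of which 47.997 g is O.
So O makes up 47.997/115.853 = 0.4143 of the mass, i.e. 41.43%.

41.43 wt%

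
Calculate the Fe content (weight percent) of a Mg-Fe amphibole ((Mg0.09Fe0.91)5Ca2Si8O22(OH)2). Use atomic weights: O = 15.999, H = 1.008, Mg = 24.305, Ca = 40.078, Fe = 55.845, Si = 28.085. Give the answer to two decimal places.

26.58 weight percent

M((Mg0.09Fe0.91)5Ca2Si8O22(OH)2) = 955.860 g/mol.
Fe contributes 4.55 × 55.845 = 254.095 g per mole.
254.095/955.860 = 0.2658 → 26.58%.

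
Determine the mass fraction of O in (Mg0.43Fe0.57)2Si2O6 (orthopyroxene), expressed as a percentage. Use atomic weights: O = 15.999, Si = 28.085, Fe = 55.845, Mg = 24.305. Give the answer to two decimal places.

40.55 wt%

Molar mass of (Mg0.43Fe0.57)2Si2O6: 0.86*24.305 + 1.14*55.845 + 2*28.085 + 6*15.999 = 236.730 g/mol.
Mass of O per formula unit: 6 × 15.999 = 95.994 g.
Weight fraction O = 95.994 / 236.730 = 0.4055.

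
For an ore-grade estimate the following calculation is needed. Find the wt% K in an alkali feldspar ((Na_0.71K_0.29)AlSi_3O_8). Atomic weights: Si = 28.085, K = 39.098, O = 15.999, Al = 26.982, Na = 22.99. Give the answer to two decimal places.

4.25 wt%

M((Na_0.71K_0.29)AlSi_3O_8) = 266.890 g/mol.
K contributes 0.29 × 39.098 = 11.338 g per mole.
11.338/266.890 = 0.0425 → 4.25%.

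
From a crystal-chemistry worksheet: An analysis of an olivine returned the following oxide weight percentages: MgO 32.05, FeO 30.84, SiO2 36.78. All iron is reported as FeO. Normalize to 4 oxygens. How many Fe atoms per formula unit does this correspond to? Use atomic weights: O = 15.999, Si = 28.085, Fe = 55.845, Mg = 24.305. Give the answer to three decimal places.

MgO: 32.05/40.304 = 0.79521 mol → 0.79521 mol Mg, 0.79521 mol O.
FeO: 30.84/71.844 = 0.42926 mol → 0.42926 mol Fe, 0.42926 mol O.
SiO2: 36.78/60.083 = 0.61215 mol → 0.61215 mol Si, 1.22430 mol O.
Total oxygen = 2.44877 mol. Normalization factor = 4/2.44877 = 1.63347.
Fe per 4 O = 0.42926 × 1.63347 = 0.701.

0.701 Fe apfu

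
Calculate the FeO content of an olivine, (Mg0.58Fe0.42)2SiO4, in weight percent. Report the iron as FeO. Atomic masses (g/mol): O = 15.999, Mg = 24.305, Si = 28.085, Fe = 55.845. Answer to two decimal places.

Formula mass = 167.185 g/mol.
0.84 Fe → 0.8400 mol FeO per formula unit; M(FeO) = 71.844, so FeO mass = 60.349 g.
60.349/167.185 × 100 = 36.10 wt%.

36.10 wt%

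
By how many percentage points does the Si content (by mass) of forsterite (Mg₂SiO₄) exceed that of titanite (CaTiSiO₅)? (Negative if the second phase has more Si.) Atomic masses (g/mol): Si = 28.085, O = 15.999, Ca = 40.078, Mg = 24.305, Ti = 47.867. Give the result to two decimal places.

5.63 percentage points

M(Mg₂SiO₄) = 140.691 g/mol, so wt% Si = 28.085/140.691 × 100 = 19.96%.
M(CaTiSiO₅) = 196.025 g/mol, so wt% Si = 28.085/196.025 × 100 = 14.33%.
19.96 − 14.33 = 5.63 pp.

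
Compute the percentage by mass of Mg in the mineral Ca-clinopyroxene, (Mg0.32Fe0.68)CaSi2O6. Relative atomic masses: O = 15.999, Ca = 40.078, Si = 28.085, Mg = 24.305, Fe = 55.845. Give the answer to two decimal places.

3.27 wt%

Molar mass of (Mg0.32Fe0.68)CaSi2O6: 0.32×24.305 + 0.68×55.845 + 1×40.078 + 2×28.085 + 6×15.999 = 237.994 g/mol.
Mass of Mg per formula unit: 0.32 × 24.305 = 7.778 g.
Weight fraction Mg = 7.778 / 237.994 = 0.0327.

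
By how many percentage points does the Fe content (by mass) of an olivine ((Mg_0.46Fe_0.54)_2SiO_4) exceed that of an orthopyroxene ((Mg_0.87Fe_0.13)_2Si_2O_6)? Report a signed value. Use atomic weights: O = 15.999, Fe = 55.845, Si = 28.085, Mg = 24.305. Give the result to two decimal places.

M((Mg_0.46Fe_0.54)_2SiO_4) = 174.754 g/mol, so wt% Fe = 60.313/174.754 × 100 = 34.51%.
M((Mg_0.87Fe_0.13)_2Si_2O_6) = 208.974 g/mol, so wt% Fe = 14.520/208.974 × 100 = 6.95%.
34.51 − 6.95 = 27.56 pp.

27.56 percentage points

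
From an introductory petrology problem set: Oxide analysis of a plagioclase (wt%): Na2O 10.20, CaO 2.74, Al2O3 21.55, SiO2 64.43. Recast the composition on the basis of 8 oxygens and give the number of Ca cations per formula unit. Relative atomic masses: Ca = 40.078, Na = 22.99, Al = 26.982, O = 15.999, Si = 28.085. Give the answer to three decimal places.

0.131 Ca apfu

10.20 wt% Na2O ÷ 61.979 g/mol = 0.16457 mol, giving 0.32914 Na and 0.16457 O.
2.74 wt% CaO ÷ 56.077 g/mol = 0.04886 mol, giving 0.04886 Ca and 0.04886 O.
21.55 wt% Al2O3 ÷ 101.961 g/mol = 0.21136 mol, giving 0.42272 Al and 0.63408 O.
64.43 wt% SiO2 ÷ 60.083 g/mol = 1.07235 mol, giving 1.07235 Si and 2.14470 O.
Oxygen sums to 2.99221; scaling by 8/2.99221 = 2.67361 puts the formula on 8 O.
Ca: 0.04886 × 2.67361 = 0.131 atoms per formula unit.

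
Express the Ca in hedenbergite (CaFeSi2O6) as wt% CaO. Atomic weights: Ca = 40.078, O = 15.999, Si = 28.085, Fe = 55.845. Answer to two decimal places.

22.60 wt%

M(CaFeSi2O6) = 248.087 g/mol; M(CaO) = 56.077 g/mol.
Moles CaO per formula unit = 1 Ca ÷ 1 = 1.0000.
CaO fraction = (1.0000 × 56.077) / 248.087 = 56.077/248.087 = 0.2260.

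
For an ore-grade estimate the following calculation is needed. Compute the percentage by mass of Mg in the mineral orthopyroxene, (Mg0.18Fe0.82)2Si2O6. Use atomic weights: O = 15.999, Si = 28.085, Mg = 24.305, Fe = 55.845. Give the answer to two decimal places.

Formula mass = 0.36×24.305 + 1.64×55.845 + 2×28.085 + 6×15.999 = 252.500 g/mol, of which 8.750 g is Mg.
So Mg makes up 8.750/252.500 = 0.0347 of the mass, i.e. 3.47%.

3.47 wt%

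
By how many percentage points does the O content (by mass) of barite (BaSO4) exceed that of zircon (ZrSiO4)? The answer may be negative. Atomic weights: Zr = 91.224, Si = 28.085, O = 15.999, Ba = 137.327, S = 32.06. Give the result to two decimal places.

-7.49 percentage points

M(BaSO4) = 233.383 g/mol, so wt% O = 63.996/233.383 × 100 = 27.42%.
M(ZrSiO4) = 183.305 g/mol, so wt% O = 63.996/183.305 × 100 = 34.91%.
27.42 − 34.91 = -7.49 pp.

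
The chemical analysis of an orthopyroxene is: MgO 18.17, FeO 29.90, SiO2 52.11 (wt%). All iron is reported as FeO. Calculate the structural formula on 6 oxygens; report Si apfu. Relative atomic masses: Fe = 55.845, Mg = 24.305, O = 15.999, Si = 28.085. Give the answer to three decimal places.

2.000 Si apfu

MgO (M=40.304): mol = 0.45082; Mg = 0.45082, O = 0.45082.
FeO (M=71.844): mol = 0.41618; Fe = 0.41618, O = 0.41618.
SiO2 (M=60.083): mol = 0.86730; Si = 0.86730, O = 1.73460.
ΣO = 2.60160; factor = 6/ΣO = 2.30627.
Si apfu = 0.86730 × 2.30627 = 2.000.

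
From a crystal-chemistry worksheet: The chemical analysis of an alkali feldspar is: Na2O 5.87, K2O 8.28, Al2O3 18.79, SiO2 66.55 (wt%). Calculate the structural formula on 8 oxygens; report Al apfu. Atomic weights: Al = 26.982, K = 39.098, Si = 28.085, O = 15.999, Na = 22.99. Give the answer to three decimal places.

Na2O (M=61.979): mol = 0.09471; Na = 0.18942, O = 0.09471.
K2O (M=94.195): mol = 0.08790; K = 0.17580, O = 0.08790.
Al2O3 (M=101.961): mol = 0.18429; Al = 0.36858, O = 0.55287.
SiO2 (M=60.083): mol = 1.10763; Si = 1.10763, O = 2.21526.
ΣO = 2.95074; factor = 8/ΣO = 2.71118.
Al apfu = 0.36858 × 2.71118 = 0.999.

0.999 Al apfu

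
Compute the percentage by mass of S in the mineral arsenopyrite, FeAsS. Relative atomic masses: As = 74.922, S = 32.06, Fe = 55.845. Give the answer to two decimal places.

Molar mass of FeAsS: 1·55.845 + 1·74.922 + 1·32.06 = 162.827 g/mol.
Mass of S per formula unit: 1 × 32.06 = 32.060 g.
Weight fraction S = 32.060 / 162.827 = 0.1969.

19.69 wt%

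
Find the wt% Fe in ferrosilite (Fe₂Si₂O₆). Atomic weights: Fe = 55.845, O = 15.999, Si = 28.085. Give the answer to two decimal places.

42.33 wt%

Formula mass = 2×55.845 + 2×28.085 + 6×15.999 = 263.854 g/mol, of which 111.690 g is Fe.
So Fe makes up 111.690/263.854 = 0.4233 of the mass, i.e. 42.33%.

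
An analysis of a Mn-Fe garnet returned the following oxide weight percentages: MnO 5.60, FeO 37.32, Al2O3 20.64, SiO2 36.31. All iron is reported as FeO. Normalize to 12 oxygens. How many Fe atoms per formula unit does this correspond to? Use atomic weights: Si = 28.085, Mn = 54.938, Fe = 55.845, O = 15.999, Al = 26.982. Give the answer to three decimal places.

MnO: 5.60/70.937 = 0.07894 mol → 0.07894 mol Mn, 0.07894 mol O.
FeO: 37.32/71.844 = 0.51946 mol → 0.51946 mol Fe, 0.51946 mol O.
Al2O3: 20.64/101.961 = 0.20243 mol → 0.40486 mol Al, 0.60729 mol O.
SiO2: 36.31/60.083 = 0.60433 mol → 0.60433 mol Si, 1.20866 mol O.
Total oxygen = 2.41435 mol. Normalization factor = 12/2.41435 = 4.97028.
Fe per 12 O = 0.51946 × 4.97028 = 2.582.

2.582 Fe apfu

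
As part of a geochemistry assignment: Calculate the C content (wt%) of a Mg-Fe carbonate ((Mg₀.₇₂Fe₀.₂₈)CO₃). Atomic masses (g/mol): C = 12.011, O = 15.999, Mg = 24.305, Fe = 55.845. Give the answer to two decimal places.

12.90 wt%

Molar mass of (Mg₀.₇₂Fe₀.₂₈)CO₃: 0.72*24.305 + 0.28*55.845 + 1*12.011 + 3*15.999 = 93.144 g/mol.
Mass of C per formula unit: 1 × 12.011 = 12.011 g.
Weight fraction C = 12.011 / 93.144 = 0.1290.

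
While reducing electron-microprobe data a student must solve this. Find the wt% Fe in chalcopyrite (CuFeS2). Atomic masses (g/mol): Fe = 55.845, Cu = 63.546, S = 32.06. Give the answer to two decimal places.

Molar mass of CuFeS2: 1×63.546 + 1×55.845 + 2×32.06 = 183.511 g/mol.
Mass of Fe per formula unit: 1 × 55.845 = 55.845 g.
Weight fraction Fe = 55.845 / 183.511 = 0.3043.

30.43 weight percent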